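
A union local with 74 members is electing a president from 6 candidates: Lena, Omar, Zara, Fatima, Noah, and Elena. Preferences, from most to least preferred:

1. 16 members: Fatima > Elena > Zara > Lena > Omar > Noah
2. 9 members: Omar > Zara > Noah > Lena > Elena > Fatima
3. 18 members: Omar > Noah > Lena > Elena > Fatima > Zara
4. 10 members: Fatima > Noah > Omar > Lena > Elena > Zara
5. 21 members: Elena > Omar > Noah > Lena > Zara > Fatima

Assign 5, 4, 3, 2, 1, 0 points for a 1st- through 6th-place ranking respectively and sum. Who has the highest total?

Omar

Lena: 16·2 + 9·2 + 18·3 + 10·2 + 21·2 = 166
Omar: 16·1 + 9·5 + 18·5 + 10·3 + 21·4 = 265
Zara: 16·3 + 9·4 + 18·0 + 10·0 + 21·1 = 105
Fatima: 16·5 + 9·0 + 18·1 + 10·5 + 21·0 = 148
Noah: 16·0 + 9·3 + 18·4 + 10·4 + 21·3 = 202
Elena: 16·4 + 9·1 + 18·2 + 10·1 + 21·5 = 224
Omar has the highest Borda score (265).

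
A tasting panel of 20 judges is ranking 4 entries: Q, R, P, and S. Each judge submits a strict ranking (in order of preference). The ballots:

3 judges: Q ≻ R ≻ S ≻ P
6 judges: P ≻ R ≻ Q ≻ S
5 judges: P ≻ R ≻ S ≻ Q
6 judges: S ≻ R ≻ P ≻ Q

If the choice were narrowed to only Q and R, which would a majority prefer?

Voters preferring Q to R: 3; preferring R to Q: 17.
R wins the head-to-head.

R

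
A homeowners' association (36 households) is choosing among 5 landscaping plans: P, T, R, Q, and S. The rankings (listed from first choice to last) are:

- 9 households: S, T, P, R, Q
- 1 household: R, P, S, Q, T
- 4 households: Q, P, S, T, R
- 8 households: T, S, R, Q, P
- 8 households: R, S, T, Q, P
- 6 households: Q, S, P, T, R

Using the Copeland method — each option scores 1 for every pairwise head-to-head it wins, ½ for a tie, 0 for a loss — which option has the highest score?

P: beats R; loses to T, Q, and S → score 1.
T: beats P, R, and Q; loses to S → score 3.
R: beats Q; loses to P, T, and S → score 1.
Q: beats P; loses to T, R, and S → score 1.
S: beats P, T, R, and Q → score 4.
S has the best pairwise record.

S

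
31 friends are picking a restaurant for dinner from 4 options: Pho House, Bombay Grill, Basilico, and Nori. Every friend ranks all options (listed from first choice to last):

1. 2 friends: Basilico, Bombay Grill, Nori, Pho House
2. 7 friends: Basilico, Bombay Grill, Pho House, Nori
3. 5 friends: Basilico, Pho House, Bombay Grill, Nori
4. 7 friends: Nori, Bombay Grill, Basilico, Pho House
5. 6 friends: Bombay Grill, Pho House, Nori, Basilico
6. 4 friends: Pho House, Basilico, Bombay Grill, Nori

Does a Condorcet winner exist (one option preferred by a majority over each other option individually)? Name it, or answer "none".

Basilico

Basilico vs Pho House: 21–10 for Basilico.
Basilico vs Bombay Grill: 18–13 for Basilico.
Basilico vs Nori: 18–13 for Basilico.
Basilico beats every other option head-to-head.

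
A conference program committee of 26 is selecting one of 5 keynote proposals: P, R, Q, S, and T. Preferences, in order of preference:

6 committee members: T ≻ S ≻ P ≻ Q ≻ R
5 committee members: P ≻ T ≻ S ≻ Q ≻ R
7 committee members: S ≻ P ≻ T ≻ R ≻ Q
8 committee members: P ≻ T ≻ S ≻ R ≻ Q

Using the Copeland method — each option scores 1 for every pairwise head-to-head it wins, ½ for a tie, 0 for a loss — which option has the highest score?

P: beats R, Q, and T; ties S → score 3.5.
R: beats Q; loses to P, S, and T → score 1.
Q: loses to P, R, S, and T → score 0.
S: beats R and Q; ties P; loses to T → score 2.5.
T: beats R, Q, and S; loses to P → score 3.
P has the best pairwise record.

P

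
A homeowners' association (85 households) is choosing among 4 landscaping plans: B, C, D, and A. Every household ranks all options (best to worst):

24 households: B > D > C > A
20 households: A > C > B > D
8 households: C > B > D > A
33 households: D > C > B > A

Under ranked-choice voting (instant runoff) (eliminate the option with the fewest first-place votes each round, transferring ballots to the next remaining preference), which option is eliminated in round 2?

Round 1: B 24, C 8, D 33, A 20. Eliminate C.
Round 2: B 32, D 33, A 20. Eliminate A.

A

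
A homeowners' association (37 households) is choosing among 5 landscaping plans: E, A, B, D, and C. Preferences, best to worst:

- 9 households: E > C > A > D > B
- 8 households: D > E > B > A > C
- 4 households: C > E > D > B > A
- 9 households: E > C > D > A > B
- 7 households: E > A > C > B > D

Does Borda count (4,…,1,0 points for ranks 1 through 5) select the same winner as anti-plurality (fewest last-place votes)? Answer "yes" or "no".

Borda — scores: E 136, A 56, B 27, D 67, C 84. Winner: E.
Anti-plurality — last-place votes: E 0, A 4, B 18, D 7, C 8. Winner: E.
The two methods agree.

yes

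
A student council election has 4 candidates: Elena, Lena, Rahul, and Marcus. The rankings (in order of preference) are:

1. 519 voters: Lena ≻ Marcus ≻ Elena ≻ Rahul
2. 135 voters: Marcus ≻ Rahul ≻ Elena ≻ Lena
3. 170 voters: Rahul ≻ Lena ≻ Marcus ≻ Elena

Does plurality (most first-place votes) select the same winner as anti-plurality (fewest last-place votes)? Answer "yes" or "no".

Plurality — first-place votes: Elena 0, Lena 519, Rahul 170, Marcus 135. Winner: Lena.
Anti-plurality — last-place votes: Elena 170, Lena 135, Rahul 519, Marcus 0. Winner: Marcus.
The two methods disagree.

no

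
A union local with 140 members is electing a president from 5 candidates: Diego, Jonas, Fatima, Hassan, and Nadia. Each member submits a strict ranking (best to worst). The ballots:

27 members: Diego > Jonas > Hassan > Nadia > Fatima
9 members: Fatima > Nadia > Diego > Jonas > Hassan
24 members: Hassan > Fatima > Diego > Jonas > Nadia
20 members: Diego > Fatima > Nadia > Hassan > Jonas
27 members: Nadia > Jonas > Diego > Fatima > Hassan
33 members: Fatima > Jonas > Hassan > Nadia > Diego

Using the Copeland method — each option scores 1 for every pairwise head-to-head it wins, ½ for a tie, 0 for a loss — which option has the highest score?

Diego: beats Jonas, Fatima, Hassan, and Nadia → score 4.
Jonas: beats Hassan and Nadia; loses to Diego and Fatima → score 2.
Fatima: beats Jonas, Hassan, and Nadia; loses to Diego → score 3.
Hassan: beats Nadia; loses to Diego, Jonas, and Fatima → score 1.
Nadia: loses to Diego, Jonas, Fatima, and Hassan → score 0.
Diego has the best pairwise record.

Diego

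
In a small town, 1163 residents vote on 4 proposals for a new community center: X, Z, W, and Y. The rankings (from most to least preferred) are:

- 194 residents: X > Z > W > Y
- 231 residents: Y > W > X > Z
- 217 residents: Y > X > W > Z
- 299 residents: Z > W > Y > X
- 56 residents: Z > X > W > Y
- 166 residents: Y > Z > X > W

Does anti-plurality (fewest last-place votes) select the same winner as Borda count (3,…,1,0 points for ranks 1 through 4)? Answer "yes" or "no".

no

Anti-plurality — last-place votes: X 299, Z 448, W 166, Y 250. Winner: W.
Borda — scores: X 1525, Z 1785, W 1527, Y 2141. Winner: Y.
The two methods disagree.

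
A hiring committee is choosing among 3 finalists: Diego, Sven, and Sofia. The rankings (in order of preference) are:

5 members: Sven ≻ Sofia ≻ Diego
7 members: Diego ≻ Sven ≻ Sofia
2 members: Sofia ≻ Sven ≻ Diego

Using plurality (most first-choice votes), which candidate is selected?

Diego

First-place votes: Diego 7, Sven 5, Sofia 2.
Diego has the most first-place votes.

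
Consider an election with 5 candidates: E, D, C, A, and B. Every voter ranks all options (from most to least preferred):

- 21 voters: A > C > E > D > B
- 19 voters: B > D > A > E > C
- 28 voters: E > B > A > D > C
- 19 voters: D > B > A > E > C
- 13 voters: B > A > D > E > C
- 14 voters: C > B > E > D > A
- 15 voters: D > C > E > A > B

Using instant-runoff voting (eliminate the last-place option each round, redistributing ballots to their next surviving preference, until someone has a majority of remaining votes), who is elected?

Round 1: E 28, D 34, C 14, A 21, B 32. Eliminate C.
Round 2: E 28, D 34, A 21, B 46. Eliminate A.
Round 3: E 49, D 34, B 46. Eliminate D.
Round 4: E 64, B 65. B has a majority.

B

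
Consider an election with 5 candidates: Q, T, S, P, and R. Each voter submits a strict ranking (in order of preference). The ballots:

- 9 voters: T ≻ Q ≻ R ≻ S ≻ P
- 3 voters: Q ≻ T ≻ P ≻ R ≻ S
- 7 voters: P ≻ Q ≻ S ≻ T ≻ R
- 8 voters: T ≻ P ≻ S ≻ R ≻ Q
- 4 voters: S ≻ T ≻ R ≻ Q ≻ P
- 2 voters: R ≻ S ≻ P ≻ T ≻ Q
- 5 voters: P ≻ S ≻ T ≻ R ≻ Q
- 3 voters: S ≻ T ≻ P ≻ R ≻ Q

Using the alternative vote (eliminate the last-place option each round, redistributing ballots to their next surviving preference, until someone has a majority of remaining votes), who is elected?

T

Round 1: Q 3, T 17, S 7, P 12, R 2. Eliminate R.
Round 2: Q 3, T 17, S 9, P 12. Eliminate Q.
Round 3: T 20, S 9, P 12. Eliminate S.
Round 4: T 27, P 14. T has a majority.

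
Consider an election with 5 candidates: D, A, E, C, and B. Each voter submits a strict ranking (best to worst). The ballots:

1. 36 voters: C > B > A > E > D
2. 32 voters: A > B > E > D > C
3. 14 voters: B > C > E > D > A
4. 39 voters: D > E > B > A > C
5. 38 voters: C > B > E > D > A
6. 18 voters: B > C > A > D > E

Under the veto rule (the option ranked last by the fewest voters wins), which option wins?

B

Last-place votes: D 36, A 52, E 18, C 71, B 0.
B is ranked last by the fewest voters, so B wins.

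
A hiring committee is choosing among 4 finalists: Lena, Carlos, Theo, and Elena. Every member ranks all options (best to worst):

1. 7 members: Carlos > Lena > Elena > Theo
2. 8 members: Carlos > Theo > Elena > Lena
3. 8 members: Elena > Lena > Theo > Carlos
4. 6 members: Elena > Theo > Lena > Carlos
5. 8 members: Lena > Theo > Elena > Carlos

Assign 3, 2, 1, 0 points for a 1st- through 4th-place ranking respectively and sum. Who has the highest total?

Lena: 7·2 + 8·0 + 8·2 + 6·1 + 8·3 = 60
Carlos: 7·3 + 8·3 + 8·0 + 6·0 + 8·0 = 45
Theo: 7·0 + 8·2 + 8·1 + 6·2 + 8·2 = 52
Elena: 7·1 + 8·1 + 8·3 + 6·3 + 8·1 = 65
Elena has the highest Borda score (65).

Elena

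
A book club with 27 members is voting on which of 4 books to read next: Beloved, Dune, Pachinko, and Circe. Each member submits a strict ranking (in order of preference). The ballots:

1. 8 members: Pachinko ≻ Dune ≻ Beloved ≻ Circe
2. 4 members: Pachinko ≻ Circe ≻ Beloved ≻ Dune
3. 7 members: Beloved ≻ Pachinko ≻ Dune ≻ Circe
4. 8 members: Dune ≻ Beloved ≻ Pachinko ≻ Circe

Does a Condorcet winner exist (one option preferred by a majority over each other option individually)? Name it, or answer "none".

none

Checking pairwise contests:
Dune beats Beloved 16–11.
Pachinko beats Dune 19–8.
Beloved beats Pachinko 15–12.
Beloved beats Circe 23–4.
Every option loses at least one head-to-head, so there is no Condorcet winner.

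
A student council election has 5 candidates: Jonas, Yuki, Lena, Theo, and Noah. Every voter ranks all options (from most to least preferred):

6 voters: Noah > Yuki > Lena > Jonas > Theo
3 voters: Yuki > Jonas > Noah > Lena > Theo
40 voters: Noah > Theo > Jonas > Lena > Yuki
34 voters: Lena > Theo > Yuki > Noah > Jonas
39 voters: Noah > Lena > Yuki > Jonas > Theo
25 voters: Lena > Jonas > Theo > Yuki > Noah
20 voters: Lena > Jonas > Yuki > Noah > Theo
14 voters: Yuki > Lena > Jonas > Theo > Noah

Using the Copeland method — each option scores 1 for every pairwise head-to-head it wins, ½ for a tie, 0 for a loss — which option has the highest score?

Lena

Jonas: beats Theo; loses to Yuki, Lena, and Noah → score 1.
Yuki: beats Jonas and Noah; loses to Lena and Theo → score 2.
Lena: beats Jonas, Yuki, Theo, and Noah → score 4.
Theo: beats Yuki; loses to Jonas, Lena, and Noah → score 1.
Noah: beats Jonas and Theo; loses to Yuki and Lena → score 2.
Lena has the best pairwise record.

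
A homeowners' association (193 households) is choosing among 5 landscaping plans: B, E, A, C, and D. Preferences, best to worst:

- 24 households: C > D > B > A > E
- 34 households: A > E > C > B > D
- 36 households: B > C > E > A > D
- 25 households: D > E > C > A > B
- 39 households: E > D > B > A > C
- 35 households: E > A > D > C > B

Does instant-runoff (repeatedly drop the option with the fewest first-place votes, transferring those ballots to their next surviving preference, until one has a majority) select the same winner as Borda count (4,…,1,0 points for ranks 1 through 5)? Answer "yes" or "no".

yes

Instant-runoff — R1 B 36, E 74, A 34, C 24, D 25 (C out); R2 B 36, E 74, A 34, D 49 (A out); R3 B 36, E 108, D 49 (E winner). Winner: E.
Borda — scores: B 304, E 545, A 365, C 357, D 359. Winner: E.
The two methods agree.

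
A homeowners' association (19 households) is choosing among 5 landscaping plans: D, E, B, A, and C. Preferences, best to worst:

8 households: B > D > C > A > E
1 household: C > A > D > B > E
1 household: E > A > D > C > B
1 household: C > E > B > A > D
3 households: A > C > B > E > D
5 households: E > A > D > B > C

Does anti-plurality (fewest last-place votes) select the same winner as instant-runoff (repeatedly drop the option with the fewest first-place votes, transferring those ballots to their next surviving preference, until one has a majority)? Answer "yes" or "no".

no

Anti-plurality — last-place votes: D 4, E 9, B 1, A 0, C 5. Winner: A.
Instant-runoff — R1 D 0, E 6, B 8, A 3, C 2 (D out); R2 E 6, B 8, A 3, C 2 (C out); R3 E 7, B 8, A 4 (A out); R4 E 7, B 12 (B winner). Winner: B.
The two methods disagree.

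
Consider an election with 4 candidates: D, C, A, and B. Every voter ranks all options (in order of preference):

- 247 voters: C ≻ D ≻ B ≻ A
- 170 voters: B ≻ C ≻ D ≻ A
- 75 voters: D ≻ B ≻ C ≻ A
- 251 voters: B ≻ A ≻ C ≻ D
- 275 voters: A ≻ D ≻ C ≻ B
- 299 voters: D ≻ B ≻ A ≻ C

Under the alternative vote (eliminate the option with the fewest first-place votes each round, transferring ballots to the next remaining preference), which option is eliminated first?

C

Round 1: D 374, C 247, A 275, B 421. Eliminate C.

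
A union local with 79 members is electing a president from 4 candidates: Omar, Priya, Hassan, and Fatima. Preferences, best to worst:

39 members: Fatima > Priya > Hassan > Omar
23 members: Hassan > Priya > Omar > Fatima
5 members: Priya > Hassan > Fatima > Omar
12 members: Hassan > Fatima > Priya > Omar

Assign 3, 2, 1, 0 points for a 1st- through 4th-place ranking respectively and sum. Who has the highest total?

Omar: 39·0 + 23·1 + 5·0 + 12·0 = 23
Priya: 39·2 + 23·2 + 5·3 + 12·1 = 151
Hassan: 39·1 + 23·3 + 5·2 + 12·3 = 154
Fatima: 39·3 + 23·0 + 5·1 + 12·2 = 146
Hassan has the highest Borda score (154).

Hassan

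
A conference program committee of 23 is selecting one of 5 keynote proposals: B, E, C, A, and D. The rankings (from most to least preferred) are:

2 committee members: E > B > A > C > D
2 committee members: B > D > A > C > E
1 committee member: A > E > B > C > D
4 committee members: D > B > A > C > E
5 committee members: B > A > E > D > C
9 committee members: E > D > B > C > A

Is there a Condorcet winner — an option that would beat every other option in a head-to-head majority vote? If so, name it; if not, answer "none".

none

Checking pairwise contests:
E beats B 12–11.
A beats E 12–11.
B beats C 23–0.
B beats A 22–1.
E beats D 17–6.
Every option loses at least one head-to-head, so there is no Condorcet winner.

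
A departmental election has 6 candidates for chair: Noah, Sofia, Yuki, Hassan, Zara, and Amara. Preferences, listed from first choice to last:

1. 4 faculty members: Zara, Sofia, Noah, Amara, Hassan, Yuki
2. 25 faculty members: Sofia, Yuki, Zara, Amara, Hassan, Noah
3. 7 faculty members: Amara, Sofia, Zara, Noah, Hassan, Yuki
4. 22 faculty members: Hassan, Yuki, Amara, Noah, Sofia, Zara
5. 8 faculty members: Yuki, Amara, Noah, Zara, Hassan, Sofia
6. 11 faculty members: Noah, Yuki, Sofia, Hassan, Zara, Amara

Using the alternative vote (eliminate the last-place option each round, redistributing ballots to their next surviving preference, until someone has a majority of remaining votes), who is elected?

Sofia

Round 1: Noah 11, Sofia 25, Yuki 8, Hassan 22, Zara 4, Amara 7. Eliminate Zara.
Round 2: Noah 11, Sofia 29, Yuki 8, Hassan 22, Amara 7. Eliminate Amara.
Round 3: Noah 11, Sofia 36, Yuki 8, Hassan 22. Eliminate Yuki.
Round 4: Noah 19, Sofia 36, Hassan 22. Eliminate Noah.
Round 5: Sofia 47, Hassan 30. Sofia has a majority.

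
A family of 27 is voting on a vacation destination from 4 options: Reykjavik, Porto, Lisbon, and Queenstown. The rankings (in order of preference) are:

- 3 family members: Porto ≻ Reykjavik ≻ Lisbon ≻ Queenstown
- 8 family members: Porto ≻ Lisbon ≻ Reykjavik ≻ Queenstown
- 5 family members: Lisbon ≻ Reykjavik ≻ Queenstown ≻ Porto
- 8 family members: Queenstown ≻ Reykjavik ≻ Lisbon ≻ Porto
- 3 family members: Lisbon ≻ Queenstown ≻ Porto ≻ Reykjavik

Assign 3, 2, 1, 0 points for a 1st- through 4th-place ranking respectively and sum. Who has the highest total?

Lisbon

Reykjavik: 3·2 + 8·1 + 5·2 + 8·2 + 3·0 = 40
Porto: 3·3 + 8·3 + 5·0 + 8·0 + 3·1 = 36
Lisbon: 3·1 + 8·2 + 5·3 + 8·1 + 3·3 = 51
Queenstown: 3·0 + 8·0 + 5·1 + 8·3 + 3·2 = 35
Lisbon has the highest Borda score (51).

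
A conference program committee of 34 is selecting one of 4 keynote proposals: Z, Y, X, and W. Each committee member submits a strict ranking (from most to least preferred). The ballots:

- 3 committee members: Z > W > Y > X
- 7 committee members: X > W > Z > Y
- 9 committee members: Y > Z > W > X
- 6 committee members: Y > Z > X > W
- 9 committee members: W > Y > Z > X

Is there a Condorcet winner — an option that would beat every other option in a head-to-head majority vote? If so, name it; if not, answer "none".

Checking pairwise contests:
Y beats Z 24–10.
W beats Y 19–15.
Z beats X 27–7.
Z beats W 18–16.
Every option loses at least one head-to-head, so there is no Condorcet winner.

none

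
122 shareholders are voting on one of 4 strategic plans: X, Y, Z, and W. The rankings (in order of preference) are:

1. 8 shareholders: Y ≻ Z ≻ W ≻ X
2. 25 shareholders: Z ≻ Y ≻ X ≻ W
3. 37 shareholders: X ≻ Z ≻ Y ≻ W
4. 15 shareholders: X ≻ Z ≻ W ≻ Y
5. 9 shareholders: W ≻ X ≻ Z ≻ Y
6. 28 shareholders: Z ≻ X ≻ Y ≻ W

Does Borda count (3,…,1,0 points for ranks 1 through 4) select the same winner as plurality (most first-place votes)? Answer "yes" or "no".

Borda — scores: X 255, Y 139, Z 288, W 50. Winner: Z.
Plurality — first-place votes: X 52, Y 8, Z 53, W 9. Winner: Z.
The two methods agree.

yes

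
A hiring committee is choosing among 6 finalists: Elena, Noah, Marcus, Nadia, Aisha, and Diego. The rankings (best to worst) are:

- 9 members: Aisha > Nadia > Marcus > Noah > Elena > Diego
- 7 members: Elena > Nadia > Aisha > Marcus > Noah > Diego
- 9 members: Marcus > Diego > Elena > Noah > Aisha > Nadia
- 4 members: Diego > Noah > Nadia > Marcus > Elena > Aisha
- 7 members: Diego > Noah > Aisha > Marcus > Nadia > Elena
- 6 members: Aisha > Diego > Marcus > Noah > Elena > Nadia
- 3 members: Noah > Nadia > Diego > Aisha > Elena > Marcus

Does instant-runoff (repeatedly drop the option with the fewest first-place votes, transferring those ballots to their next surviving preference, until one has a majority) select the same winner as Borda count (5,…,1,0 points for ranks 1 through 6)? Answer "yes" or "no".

Instant-runoff — R1 Elena 7, Noah 3, Marcus 9, Nadia 0, Aisha 15, Diego 11 (Nadia out); R2 Elena 7, Noah 3, Marcus 9, Aisha 15, Diego 11 (Noah out); R3 Elena 7, Marcus 9, Aisha 15, Diego 14 (Elena out); R4 Marcus 9, Aisha 22, Diego 14 (Marcus out); R5 Aisha 22, Diego 23 (Diego winner). Winner: Diego.
Borda — scores: Elena 84, Noah 114, Marcus 126, Nadia 95, Aisha 132, Diego 124. Winner: Aisha.
The two methods disagree.

no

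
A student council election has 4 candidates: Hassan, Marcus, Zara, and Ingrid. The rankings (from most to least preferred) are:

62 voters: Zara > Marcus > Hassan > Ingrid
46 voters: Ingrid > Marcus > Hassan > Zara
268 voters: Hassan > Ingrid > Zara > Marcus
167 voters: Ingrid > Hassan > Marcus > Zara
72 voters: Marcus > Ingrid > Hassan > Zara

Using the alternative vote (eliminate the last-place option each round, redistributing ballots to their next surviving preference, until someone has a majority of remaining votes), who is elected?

Hassan

Round 1: Hassan 268, Marcus 72, Zara 62, Ingrid 213. Eliminate Zara.
Round 2: Hassan 268, Marcus 134, Ingrid 213. Eliminate Marcus.
Round 3: Hassan 330, Ingrid 285. Hassan has a majority.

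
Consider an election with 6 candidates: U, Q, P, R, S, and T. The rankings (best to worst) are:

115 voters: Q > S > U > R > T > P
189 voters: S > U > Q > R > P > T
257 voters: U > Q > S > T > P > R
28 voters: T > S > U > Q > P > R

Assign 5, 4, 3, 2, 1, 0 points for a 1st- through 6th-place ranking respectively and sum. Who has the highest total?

U: 115·3 + 189·4 + 257·5 + 28·3 = 2470
Q: 115·5 + 189·3 + 257·4 + 28·2 = 2226
P: 115·0 + 189·1 + 257·1 + 28·1 = 474
R: 115·2 + 189·2 + 257·0 + 28·0 = 608
S: 115·4 + 189·5 + 257·3 + 28·4 = 2288
T: 115·1 + 189·0 + 257·2 + 28·5 = 769
U has the highest Borda score (2470).

U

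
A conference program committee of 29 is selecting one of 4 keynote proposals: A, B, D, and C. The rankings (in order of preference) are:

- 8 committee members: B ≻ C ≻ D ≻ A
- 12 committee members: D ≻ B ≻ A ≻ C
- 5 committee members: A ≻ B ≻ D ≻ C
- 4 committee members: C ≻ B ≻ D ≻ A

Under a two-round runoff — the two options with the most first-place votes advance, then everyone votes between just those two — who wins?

B

Round 1 first-place votes: A 5, B 8, D 12, C 4.
D and B advance.
Runoff: D is preferred to B by 12 voters; B by 17.
B wins the runoff.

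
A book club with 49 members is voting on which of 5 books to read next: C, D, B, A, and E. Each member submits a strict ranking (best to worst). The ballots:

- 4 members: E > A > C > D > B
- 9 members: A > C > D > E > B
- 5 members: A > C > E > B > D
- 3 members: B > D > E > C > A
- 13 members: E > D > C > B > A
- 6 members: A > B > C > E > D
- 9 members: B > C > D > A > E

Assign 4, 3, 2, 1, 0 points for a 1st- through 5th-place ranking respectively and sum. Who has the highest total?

C

C: 4·2 + 9·3 + 5·3 + 3·1 + 13·2 + 6·2 + 9·3 = 118
D: 4·1 + 9·2 + 5·0 + 3·3 + 13·3 + 6·0 + 9·2 = 88
B: 4·0 + 9·0 + 5·1 + 3·4 + 13·1 + 6·3 + 9·4 = 84
A: 4·3 + 9·4 + 5·4 + 3·0 + 13·0 + 6·4 + 9·1 = 101
E: 4·4 + 9·1 + 5·2 + 3·2 + 13·4 + 6·1 + 9·0 = 99
C has the highest Borda score (118).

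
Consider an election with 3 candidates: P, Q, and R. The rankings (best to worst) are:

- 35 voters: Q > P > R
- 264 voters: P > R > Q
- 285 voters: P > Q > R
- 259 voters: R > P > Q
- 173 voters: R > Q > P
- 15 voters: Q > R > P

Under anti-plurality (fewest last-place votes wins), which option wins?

Last-place votes: P 188, Q 523, R 320.
P is ranked last by the fewest voters, so P wins.

P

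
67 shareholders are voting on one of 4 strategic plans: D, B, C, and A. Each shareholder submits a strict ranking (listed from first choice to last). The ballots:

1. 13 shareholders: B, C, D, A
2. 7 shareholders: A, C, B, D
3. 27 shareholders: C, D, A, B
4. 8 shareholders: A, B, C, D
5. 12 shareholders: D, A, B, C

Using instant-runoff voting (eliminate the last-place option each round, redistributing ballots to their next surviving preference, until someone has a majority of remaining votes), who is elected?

Round 1: D 12, B 13, C 27, A 15. Eliminate D.
Round 2: B 13, C 27, A 27. Eliminate B.
Round 3: C 40, A 27. C has a majority.

C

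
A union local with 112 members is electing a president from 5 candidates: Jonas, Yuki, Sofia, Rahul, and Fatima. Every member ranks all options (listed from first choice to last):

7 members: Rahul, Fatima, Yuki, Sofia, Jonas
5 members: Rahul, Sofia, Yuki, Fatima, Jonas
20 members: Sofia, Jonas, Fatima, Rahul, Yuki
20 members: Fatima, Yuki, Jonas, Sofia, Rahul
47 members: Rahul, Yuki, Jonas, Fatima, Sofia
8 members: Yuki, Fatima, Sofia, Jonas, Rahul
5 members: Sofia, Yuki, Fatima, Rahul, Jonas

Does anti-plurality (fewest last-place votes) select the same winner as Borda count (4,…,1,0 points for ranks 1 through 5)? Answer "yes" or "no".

no

Anti-plurality — last-place votes: Jonas 17, Yuki 20, Sofia 47, Rahul 28, Fatima 0. Winner: Fatima.
Borda — scores: Jonas 202, Yuki 272, Sofia 158, Rahul 261, Fatima 227. Winner: Yuki.
The two methods disagree.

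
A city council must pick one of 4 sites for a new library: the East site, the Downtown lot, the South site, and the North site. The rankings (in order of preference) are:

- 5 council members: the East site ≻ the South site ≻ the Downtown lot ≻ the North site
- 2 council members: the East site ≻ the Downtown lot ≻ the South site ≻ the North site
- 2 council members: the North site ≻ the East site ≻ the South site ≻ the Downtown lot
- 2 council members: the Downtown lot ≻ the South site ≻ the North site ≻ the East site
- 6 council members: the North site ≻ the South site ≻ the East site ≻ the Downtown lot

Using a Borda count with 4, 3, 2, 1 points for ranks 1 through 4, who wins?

the East site: 5·4 + 2·4 + 2·3 + 2·1 + 6·2 = 48
the Downtown lot: 5·2 + 2·3 + 2·1 + 2·4 + 6·1 = 32
the South site: 5·3 + 2·2 + 2·2 + 2·3 + 6·3 = 47
the North site: 5·1 + 2·1 + 2·4 + 2·2 + 6·4 = 43
the East site has the highest Borda score (48).

the East site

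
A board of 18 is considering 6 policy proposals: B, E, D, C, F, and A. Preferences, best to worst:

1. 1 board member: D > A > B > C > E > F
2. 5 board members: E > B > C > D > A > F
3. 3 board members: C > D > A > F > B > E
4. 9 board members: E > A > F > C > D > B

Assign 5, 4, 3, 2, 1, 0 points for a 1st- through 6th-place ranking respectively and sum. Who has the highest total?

E

B: 1·3 + 5·4 + 3·1 + 9·0 = 26
E: 1·1 + 5·5 + 3·0 + 9·5 = 71
D: 1·5 + 5·2 + 3·4 + 9·1 = 36
C: 1·2 + 5·3 + 3·5 + 9·2 = 50
F: 1·0 + 5·0 + 3·2 + 9·3 = 33
A: 1·4 + 5·1 + 3·3 + 9·4 = 54
E has the highest Borda score (71).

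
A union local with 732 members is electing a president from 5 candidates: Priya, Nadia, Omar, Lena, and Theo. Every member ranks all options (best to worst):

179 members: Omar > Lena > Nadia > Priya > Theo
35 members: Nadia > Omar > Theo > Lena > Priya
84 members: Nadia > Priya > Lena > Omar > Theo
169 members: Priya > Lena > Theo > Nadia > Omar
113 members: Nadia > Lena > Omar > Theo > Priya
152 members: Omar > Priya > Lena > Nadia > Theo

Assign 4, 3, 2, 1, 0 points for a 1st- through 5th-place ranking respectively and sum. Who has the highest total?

Lena

Priya: 179·1 + 35·0 + 84·3 + 169·4 + 113·0 + 152·3 = 1563
Nadia: 179·2 + 35·4 + 84·4 + 169·1 + 113·4 + 152·1 = 1607
Omar: 179·4 + 35·3 + 84·1 + 169·0 + 113·2 + 152·4 = 1739
Lena: 179·3 + 35·1 + 84·2 + 169·3 + 113·3 + 152·2 = 1890
Theo: 179·0 + 35·2 + 84·0 + 169·2 + 113·1 + 152·0 = 521
Lena has the highest Borda score (1890).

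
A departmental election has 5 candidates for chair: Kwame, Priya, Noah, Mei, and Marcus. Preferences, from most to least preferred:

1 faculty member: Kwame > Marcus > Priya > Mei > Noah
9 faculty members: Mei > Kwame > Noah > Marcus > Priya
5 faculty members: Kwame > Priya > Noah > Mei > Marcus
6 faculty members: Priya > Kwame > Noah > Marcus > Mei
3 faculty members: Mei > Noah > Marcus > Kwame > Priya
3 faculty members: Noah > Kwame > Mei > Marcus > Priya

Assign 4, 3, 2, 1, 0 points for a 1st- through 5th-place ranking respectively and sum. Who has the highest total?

Kwame

Kwame: 1·4 + 9·3 + 5·4 + 6·3 + 3·1 + 3·3 = 81
Priya: 1·2 + 9·0 + 5·3 + 6·4 + 3·0 + 3·0 = 41
Noah: 1·0 + 9·2 + 5·2 + 6·2 + 3·3 + 3·4 = 61
Mei: 1·1 + 9·4 + 5·1 + 6·0 + 3·4 + 3·2 = 60
Marcus: 1·3 + 9·1 + 5·0 + 6·1 + 3·2 + 3·1 = 27
Kwame has the highest Borda score (81).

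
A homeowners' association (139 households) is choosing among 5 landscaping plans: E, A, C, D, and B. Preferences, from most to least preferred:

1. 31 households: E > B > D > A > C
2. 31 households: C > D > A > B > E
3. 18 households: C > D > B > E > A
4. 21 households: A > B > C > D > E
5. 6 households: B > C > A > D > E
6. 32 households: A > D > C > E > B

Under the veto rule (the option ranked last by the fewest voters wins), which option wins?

Last-place votes: E 58, A 18, C 31, D 0, B 32.
D is ranked last by the fewest voters, so D wins.

D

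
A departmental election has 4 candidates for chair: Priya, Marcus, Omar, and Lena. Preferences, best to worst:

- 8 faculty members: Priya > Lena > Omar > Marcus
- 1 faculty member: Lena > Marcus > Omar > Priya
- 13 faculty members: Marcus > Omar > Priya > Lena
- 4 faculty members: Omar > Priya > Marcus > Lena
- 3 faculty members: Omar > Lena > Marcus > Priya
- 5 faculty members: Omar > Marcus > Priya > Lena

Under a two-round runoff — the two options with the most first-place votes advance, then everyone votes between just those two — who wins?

Round 1 first-place votes: Priya 8, Marcus 13, Omar 12, Lena 1.
Marcus and Omar advance.
Runoff: Marcus is preferred to Omar by 14 voters; Omar by 20.
Omar wins the runoff.

Omar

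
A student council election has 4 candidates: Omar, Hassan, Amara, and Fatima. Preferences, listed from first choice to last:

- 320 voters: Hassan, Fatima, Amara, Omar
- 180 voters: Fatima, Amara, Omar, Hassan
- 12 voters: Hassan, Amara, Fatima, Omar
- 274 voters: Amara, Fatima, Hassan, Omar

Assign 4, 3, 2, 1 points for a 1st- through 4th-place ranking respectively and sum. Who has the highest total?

Omar: 320·1 + 180·2 + 12·1 + 274·1 = 966
Hassan: 320·4 + 180·1 + 12·4 + 274·2 = 2056
Amara: 320·2 + 180·3 + 12·3 + 274·4 = 2312
Fatima: 320·3 + 180·4 + 12·2 + 274·3 = 2526
Fatima has the highest Borda score (2526).

Fatima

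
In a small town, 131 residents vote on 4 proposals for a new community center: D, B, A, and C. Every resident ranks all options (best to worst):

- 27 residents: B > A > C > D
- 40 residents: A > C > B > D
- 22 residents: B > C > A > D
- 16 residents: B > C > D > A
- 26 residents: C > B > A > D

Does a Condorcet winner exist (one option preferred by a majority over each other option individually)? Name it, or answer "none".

Checking pairwise contests:
B beats D 131–0.
C beats B 66–65.
B beats A 91–40.
A beats C 67–64.
Every option loses at least one head-to-head, so there is no Condorcet winner.

none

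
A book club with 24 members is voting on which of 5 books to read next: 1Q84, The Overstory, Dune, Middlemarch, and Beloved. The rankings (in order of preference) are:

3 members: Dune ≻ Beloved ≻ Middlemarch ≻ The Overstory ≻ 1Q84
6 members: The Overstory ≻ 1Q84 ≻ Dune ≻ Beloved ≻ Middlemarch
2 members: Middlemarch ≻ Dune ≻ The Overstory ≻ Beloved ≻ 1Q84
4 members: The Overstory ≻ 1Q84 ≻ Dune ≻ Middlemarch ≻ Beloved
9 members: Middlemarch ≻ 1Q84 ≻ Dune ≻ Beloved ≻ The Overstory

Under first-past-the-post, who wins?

First-place votes: 1Q84 0, The Overstory 10, Dune 3, Middlemarch 11, Beloved 0.
Middlemarch has the most first-place votes.

Middlemarch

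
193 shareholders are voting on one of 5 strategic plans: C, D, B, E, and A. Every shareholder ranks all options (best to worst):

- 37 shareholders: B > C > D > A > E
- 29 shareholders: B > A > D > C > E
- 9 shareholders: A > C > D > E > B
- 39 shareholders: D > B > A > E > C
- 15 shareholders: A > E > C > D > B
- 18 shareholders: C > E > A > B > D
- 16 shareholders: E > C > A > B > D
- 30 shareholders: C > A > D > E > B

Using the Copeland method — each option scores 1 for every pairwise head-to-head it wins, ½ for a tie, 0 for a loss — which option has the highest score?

C: beats D, E, and A; loses to B → score 3.
D: beats E; loses to C, B, and A → score 1.
B: beats C, D, E, and A → score 4.
E: loses to C, D, B, and A → score 0.
A: beats D and E; loses to C and B → score 2.
B has the best pairwise record.

B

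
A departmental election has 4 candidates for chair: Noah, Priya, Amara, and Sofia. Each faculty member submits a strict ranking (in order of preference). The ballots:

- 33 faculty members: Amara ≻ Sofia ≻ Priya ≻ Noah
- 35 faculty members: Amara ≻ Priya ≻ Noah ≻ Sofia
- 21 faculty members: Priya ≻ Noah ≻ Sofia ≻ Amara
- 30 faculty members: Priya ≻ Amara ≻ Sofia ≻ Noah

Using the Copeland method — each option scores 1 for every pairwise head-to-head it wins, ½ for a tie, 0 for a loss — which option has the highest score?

Noah: loses to Priya, Amara, and Sofia → score 0.
Priya: beats Noah and Sofia; loses to Amara → score 2.
Amara: beats Noah, Priya, and Sofia → score 3.
Sofia: beats Noah; loses to Priya and Amara → score 1.
Amara has the best pairwise record.

Amara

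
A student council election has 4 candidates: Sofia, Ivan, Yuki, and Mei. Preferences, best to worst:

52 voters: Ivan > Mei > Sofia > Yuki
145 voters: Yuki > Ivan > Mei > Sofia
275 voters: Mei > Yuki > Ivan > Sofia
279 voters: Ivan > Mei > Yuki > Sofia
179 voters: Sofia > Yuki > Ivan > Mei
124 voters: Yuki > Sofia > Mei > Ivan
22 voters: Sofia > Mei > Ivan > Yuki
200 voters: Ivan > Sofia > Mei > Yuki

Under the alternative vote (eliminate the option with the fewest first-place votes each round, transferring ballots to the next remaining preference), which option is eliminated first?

Round 1: Sofia 201, Ivan 531, Yuki 269, Mei 275. Eliminate Sofia.

Sofia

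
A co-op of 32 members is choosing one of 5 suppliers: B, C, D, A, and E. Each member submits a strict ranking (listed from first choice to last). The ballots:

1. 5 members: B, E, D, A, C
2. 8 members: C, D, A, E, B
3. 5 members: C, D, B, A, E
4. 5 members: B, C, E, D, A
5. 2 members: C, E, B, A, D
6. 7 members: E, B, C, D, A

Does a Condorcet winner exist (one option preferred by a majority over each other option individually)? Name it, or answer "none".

none

Checking pairwise contests:
E beats B 17–15.
B beats C 17–15.
B beats D 19–13.
B beats A 24–8.
C beats E 20–12.
Every option loses at least one head-to-head, so there is no Condorcet winner.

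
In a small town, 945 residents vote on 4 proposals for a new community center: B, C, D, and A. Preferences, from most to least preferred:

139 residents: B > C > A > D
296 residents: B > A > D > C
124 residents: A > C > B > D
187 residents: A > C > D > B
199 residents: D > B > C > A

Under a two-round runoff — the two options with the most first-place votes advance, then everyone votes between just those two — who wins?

Round 1 first-place votes: B 435, C 0, D 199, A 311.
B and A advance.
Runoff: B is preferred to A by 634 voters; A by 311.
B wins the runoff.

B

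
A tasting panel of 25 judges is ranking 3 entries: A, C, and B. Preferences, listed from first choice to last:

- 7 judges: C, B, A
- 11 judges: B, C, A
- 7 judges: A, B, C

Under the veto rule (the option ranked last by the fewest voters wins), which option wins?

Last-place votes: A 18, C 7, B 0.
B is ranked last by the fewest voters, so B wins.

B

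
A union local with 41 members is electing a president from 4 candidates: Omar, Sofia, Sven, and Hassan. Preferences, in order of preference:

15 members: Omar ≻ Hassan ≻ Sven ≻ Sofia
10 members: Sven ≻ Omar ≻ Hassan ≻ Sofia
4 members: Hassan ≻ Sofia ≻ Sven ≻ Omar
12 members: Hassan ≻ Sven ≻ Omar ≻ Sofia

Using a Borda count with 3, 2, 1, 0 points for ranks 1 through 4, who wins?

Hassan

Omar: 15·3 + 10·2 + 4·0 + 12·1 = 77
Sofia: 15·0 + 10·0 + 4·2 + 12·0 = 8
Sven: 15·1 + 10·3 + 4·1 + 12·2 = 73
Hassan: 15·2 + 10·1 + 4·3 + 12·3 = 88
Hassan has the highest Borda score (88).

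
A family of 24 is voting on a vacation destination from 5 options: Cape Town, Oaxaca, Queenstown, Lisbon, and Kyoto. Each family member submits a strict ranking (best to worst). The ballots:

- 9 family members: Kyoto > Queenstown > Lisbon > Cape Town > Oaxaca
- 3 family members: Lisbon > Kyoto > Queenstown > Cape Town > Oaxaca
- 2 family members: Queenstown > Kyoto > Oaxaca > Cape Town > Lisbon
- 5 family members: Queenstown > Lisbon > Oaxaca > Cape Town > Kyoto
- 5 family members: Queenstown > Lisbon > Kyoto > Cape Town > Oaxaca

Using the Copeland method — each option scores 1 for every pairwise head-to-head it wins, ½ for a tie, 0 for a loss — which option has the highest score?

Cape Town: beats Oaxaca; loses to Queenstown, Lisbon, and Kyoto → score 1.
Oaxaca: loses to Cape Town, Queenstown, Lisbon, and Kyoto → score 0.
Queenstown: beats Cape Town, Oaxaca, and Lisbon; ties Kyoto → score 3.5.
Lisbon: beats Cape Town, Oaxaca, and Kyoto; loses to Queenstown → score 3.
Kyoto: beats Cape Town and Oaxaca; ties Queenstown; loses to Lisbon → score 2.5.
Queenstown has the best pairwise record.

Queenstown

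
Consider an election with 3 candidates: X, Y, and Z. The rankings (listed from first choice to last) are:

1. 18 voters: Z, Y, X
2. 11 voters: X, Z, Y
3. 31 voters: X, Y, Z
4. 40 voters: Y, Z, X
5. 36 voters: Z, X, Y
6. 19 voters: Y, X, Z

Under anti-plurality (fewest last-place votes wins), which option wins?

Y

Last-place votes: X 58, Y 47, Z 50.
Y is ranked last by the fewest voters, so Y wins.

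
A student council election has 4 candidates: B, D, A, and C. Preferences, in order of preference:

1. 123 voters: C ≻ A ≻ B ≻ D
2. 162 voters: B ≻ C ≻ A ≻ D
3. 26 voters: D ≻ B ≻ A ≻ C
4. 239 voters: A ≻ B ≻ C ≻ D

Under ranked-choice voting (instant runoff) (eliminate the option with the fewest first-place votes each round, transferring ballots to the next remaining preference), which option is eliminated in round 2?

Round 1: B 162, D 26, A 239, C 123. Eliminate D.
Round 2: B 188, A 239, C 123. Eliminate C.

C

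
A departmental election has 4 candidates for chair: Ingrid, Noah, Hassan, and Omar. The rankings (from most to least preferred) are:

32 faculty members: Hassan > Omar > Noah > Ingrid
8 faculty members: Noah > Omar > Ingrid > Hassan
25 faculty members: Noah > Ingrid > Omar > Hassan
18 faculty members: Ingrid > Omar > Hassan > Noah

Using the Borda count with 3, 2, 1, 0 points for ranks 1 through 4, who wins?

Ingrid: 32·0 + 8·1 + 25·2 + 18·3 = 112
Noah: 32·1 + 8·3 + 25·3 + 18·0 = 131
Hassan: 32·3 + 8·0 + 25·0 + 18·1 = 114
Omar: 32·2 + 8·2 + 25·1 + 18·2 = 141
Omar has the highest Borda score (141).

Omar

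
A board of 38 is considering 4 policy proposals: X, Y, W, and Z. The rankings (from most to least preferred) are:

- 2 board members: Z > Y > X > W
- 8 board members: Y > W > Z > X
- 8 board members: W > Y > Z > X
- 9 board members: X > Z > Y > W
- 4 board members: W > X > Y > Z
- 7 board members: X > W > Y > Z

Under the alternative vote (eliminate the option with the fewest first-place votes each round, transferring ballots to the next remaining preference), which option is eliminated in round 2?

Round 1: X 16, Y 8, W 12, Z 2. Eliminate Z.
Round 2: X 16, Y 10, W 12. Eliminate Y.

Y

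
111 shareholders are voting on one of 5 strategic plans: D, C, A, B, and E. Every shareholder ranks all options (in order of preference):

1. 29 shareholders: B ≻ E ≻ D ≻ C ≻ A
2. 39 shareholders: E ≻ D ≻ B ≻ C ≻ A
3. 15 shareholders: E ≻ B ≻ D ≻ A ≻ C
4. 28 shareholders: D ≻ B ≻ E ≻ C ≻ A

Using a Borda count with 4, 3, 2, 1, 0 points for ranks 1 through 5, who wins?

E

D: 29·2 + 39·3 + 15·2 + 28·4 = 317
C: 29·1 + 39·1 + 15·0 + 28·1 = 96
A: 29·0 + 39·0 + 15·1 + 28·0 = 15
B: 29·4 + 39·2 + 15·3 + 28·3 = 323
E: 29·3 + 39·4 + 15·4 + 28·2 = 359
E has the highest Borda score (359).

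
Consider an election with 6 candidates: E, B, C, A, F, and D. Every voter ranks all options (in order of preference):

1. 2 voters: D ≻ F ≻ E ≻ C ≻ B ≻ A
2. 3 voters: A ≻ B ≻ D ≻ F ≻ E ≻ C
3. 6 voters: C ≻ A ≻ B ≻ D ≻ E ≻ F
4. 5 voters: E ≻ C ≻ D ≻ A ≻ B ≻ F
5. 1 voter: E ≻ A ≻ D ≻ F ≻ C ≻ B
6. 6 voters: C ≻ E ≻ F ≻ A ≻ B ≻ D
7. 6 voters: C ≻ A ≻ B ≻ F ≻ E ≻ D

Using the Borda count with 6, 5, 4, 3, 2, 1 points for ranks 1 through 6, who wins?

E: 2·4 + 3·2 + 6·2 + 5·6 + 1·6 + 6·5 + 6·2 = 104
B: 2·2 + 3·5 + 6·4 + 5·2 + 1·1 + 6·2 + 6·4 = 90
C: 2·3 + 3·1 + 6·6 + 5·5 + 1·2 + 6·6 + 6·6 = 144
A: 2·1 + 3·6 + 6·5 + 5·3 + 1·5 + 6·3 + 6·5 = 118
F: 2·5 + 3·3 + 6·1 + 5·1 + 1·3 + 6·4 + 6·3 = 75
D: 2·6 + 3·4 + 6·3 + 5·4 + 1·4 + 6·1 + 6·1 = 78
C has the highest Borda score (144).

C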